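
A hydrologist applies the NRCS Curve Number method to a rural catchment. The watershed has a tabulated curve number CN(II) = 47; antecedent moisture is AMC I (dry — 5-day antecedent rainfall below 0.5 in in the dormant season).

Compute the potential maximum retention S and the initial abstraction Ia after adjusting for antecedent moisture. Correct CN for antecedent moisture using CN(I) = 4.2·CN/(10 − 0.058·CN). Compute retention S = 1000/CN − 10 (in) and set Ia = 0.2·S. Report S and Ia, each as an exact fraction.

S = 26500/987 in ≈ 26.849 in; Ia = 5300/987 in ≈ 5.370 in

Adjust CN=47 to AMC I: 4.2·47/(10 − 0.058·47) → (987/5) ÷ (3637/500) = 98700/3637 ≈ 27.138
Max retention: S = 1000/(98700/3637) − 10 = 26500/987 in (≈ 26.849 in)
Initial abstraction Ia = S/5 = (26500/987)/5 = 5300/987 ≈ 5.370 in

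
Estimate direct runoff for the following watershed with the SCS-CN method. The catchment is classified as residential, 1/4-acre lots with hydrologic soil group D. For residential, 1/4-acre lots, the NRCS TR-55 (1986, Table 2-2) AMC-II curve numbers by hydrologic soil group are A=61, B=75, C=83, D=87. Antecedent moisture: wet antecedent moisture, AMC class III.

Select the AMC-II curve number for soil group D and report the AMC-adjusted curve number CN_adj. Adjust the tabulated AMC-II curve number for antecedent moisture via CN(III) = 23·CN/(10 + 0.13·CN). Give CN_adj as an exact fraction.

CN_adj = 200100/2131 ≈ 93.900

NRCS table: residential, 1/4-acre lots, soil group D → CN(II) = 87
CN(III) from CN(II)=87: (23·87)/(10 + 0.13·87) = 200100/2131 ≈ 93.900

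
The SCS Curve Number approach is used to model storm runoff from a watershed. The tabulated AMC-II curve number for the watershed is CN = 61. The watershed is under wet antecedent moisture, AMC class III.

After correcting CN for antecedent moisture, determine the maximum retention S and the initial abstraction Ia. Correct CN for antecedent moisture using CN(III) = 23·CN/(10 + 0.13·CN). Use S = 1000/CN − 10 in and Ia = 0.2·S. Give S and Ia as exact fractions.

S = 3900/1403 in ≈ 2.780 in; Ia = 780/1403 in ≈ 0.556 in

Wet (AMC III): CN(III) = 23·61/(10 + 0.13·61) = 1403/(1793/100) = 140300/1793 ≈ 78.249
Retention S: 1000/CN − 10 with CN=78.249 → S = 3900/1403 ≈ 2.780 in
Initial abstraction Ia = S/5 = (3900/1403)/5 = 780/1403 ≈ 0.556 in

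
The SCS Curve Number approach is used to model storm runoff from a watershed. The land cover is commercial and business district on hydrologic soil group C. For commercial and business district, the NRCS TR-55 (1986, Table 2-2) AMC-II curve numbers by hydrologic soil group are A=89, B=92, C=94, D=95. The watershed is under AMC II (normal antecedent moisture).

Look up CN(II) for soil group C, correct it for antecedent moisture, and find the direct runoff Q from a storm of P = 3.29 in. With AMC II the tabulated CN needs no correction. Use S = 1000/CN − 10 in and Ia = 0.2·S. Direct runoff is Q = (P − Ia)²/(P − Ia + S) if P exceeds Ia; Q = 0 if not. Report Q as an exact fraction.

NRCS table: commercial and business district, soil group C → CN(II) = 94
CN(II) = 94; AMC II needs no correction.
Retention S: 1000/CN − 10 with CN=94.000 → S = 30/47 ≈ 0.638 in
Initial abstraction Ia = S/5 = (30/47)/5 = 6/47 ≈ 0.128 in
Excess rainfall: 3.290 − 0.128 = 3.162 in; P > Ia so Q > 0
Q: (14863/4700)² ÷ (17863/4700) = 220908769/83956100 in (≈ 2.631 in)

Q = 220908769/83956100 in ≈ 2.631 in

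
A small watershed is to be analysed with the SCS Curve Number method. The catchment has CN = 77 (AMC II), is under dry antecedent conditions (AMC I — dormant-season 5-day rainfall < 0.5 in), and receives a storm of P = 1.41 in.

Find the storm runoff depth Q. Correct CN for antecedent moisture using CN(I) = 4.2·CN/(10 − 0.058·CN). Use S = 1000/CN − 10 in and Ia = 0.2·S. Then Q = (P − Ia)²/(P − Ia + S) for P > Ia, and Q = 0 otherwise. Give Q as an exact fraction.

Q = 0 in ≈ 0.000 in

Adjust CN=77 to AMC I: 4.2·77/(10 − 0.058·77) → (1617/5) ÷ (2767/500) = 161700/2767 ≈ 58.439
Max retention: S = 1000/(161700/2767) − 10 = 11500/1617 in (≈ 7.112 in)
Ia = 0.2·(11500/1617) = 2300/1617 in ≈ 1.422 in
P = 1.410 ≤ Ia = 1.422 in: entire storm abstracted, Q = 0.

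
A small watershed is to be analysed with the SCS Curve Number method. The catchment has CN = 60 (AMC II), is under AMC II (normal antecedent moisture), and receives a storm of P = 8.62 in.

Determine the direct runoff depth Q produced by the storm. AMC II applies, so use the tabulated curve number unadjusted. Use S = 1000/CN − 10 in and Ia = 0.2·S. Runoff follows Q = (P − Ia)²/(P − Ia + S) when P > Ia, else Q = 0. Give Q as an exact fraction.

Q = 1194649/313950 in ≈ 3.805 in

AMC II — tabulated CN = 60 applies directly.
Retention S: 1000/CN − 10 with CN=60.000 → S = 20/3 ≈ 6.667 in
Initial abstraction Ia = S/5 = (20/3)/5 = 4/3 ≈ 1.333 in
Since P=8.620 > Ia=1.333: effective rainfall P−Ia = 1093/150 in
Runoff Q = (P−Ia)²/(P−Ia+S) = (7.287)²/(7.287+6.667) = 1194649/313950 ≈ 3.805 in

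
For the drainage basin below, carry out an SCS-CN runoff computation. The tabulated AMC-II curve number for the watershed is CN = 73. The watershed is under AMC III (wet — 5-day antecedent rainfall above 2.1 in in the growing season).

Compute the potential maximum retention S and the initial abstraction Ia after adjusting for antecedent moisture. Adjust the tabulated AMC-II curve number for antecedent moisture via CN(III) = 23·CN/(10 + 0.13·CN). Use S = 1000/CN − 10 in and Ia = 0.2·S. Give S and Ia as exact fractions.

S = 2700/1679 in ≈ 1.608 in; Ia = 540/1679 in ≈ 0.322 in

Wet (AMC III): CN(III) = 23·73/(10 + 0.13·73) = 1679/(1949/100) = 167900/1949 ≈ 86.147
S = 1000/(167900/1949) − 10 = 2700/1679 in ≈ 1.608 in
Ia = 0.2·(2700/1679) = 540/1679 in ≈ 0.322 in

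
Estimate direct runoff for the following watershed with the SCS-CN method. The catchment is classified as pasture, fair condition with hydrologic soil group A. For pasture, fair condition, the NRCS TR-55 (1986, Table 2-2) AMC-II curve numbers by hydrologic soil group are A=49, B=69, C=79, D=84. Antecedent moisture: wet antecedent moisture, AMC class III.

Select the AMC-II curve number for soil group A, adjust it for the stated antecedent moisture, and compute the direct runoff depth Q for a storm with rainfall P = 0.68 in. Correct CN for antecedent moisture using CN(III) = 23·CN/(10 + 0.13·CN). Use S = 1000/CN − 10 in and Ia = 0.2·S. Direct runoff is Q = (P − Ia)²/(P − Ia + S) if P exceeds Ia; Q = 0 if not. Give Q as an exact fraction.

NRCS table: pasture, fair condition, soil group A → CN(II) = 49
CN(III) from CN(II)=49: (23·49)/(10 + 0.13·49) = 112700/1637 ≈ 68.845
Retention S: 1000/CN − 10 with CN=68.845 → S = 5100/1127 ≈ 4.525 in
Ia = 0.2·(5100/1127) = 1020/1127 in ≈ 0.905 in
P = 0.680 ≤ Ia = 0.905 in: entire storm abstracted, Q = 0.

Q = 0 in ≈ 0.000 in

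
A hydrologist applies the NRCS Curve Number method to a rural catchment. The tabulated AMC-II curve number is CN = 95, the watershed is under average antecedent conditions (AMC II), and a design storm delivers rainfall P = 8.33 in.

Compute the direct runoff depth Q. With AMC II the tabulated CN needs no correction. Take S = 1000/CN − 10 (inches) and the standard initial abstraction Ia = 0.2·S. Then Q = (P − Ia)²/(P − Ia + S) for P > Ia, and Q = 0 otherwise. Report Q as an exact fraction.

AMC II — tabulated CN = 95 applies directly.
S = 1000/95 − 10 = 10/19 in ≈ 0.526 in
Ia = 0.2·(10/19) = 2/19 in ≈ 0.105 in
Since P=8.330 > Ia=0.105: effective rainfall P−Ia = 15627/1900 in
Q = (15627/1900)²/((15627/1900) + 10/19) = (244203129/3610000)/(16627/1900) = 244203129/31591300 in ≈ 7.730 in

Q = 244203129/31591300 in ≈ 7.730 in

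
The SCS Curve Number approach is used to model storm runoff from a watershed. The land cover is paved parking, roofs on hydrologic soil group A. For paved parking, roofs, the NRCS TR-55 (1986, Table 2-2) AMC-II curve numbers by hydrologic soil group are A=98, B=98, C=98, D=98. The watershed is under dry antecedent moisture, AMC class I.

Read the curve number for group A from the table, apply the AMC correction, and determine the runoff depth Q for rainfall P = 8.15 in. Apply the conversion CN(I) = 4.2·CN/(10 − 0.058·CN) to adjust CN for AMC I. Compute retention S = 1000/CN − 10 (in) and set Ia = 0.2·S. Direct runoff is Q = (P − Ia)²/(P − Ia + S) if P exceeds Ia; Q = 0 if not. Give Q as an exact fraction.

NRCS table: paved parking, roofs, soil group A → CN(II) = 98
Adjust CN=98 to AMC I: 4.2·98/(10 − 0.058·98) → (2058/5) ÷ (1079/250) = 102900/1079 ≈ 95.366
Max retention: S = 1000/(102900/1079) − 10 = 500/1029 in (≈ 0.486 in)
Ia = 0.2S: 0.2·0.486 = 0.097 in (exactly 100/1029)
Since P=8.150 > Ia=0.097: effective rainfall P−Ia = 165727/20580 in
Runoff Q = (P−Ia)²/(P−Ia+S) = (8.053)²/(8.053+0.486) = 27465438529/3616461660 ≈ 7.595 in

Q = 27465438529/3616461660 in ≈ 7.595 in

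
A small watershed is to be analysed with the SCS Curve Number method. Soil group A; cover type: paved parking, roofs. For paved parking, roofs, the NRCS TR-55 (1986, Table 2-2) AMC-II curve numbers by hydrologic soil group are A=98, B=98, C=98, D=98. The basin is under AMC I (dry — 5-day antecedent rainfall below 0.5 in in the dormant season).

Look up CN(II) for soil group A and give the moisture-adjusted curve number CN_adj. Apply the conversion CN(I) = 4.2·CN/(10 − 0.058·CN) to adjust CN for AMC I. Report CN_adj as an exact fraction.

CN_adj = 102900/1079 ≈ 95.366

NRCS table: paved parking, roofs, soil group A → CN(II) = 98
Dry (AMC I): CN(I) = 4.2·98/(10 − 0.058·98) = (2058/5)/(1079/250) = 102900/1079 ≈ 95.366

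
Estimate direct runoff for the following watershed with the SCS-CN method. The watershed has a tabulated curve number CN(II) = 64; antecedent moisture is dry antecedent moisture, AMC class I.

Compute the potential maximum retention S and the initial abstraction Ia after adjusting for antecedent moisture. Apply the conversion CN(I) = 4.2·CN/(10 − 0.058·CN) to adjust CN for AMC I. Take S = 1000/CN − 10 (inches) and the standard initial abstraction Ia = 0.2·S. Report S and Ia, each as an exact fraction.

S = 375/28 in ≈ 13.393 in; Ia = 75/28 in ≈ 2.679 in

Adjust CN=64 to AMC I: 4.2·64/(10 − 0.058·64) → (1344/5) ÷ (786/125) = 5600/131 ≈ 42.748
Retention S: 1000/CN − 10 with CN=42.748 → S = 375/28 ≈ 13.393 in
Ia = 0.2S: 0.2·13.393 = 2.679 in (exactly 75/28)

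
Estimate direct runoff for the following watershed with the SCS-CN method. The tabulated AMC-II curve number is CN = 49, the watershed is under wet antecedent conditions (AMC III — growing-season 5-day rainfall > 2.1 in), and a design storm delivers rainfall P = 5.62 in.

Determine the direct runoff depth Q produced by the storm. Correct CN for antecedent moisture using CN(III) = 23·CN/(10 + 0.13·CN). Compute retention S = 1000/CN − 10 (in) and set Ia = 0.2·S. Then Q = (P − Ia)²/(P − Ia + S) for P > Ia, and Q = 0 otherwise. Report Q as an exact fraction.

Q = 70589581969/29340712450 in ≈ 2.406 in

Adjust CN=49 to AMC III: 23·49/(10 + 0.13·49) → 1127 ÷ (1637/100) = 112700/1637 ≈ 68.845
Retention S: 1000/CN − 10 with CN=68.845 → S = 5100/1127 ≈ 4.525 in
Ia = 0.2·(5100/1127) = 1020/1127 in ≈ 0.905 in
Since P=5.620 > Ia=0.905: effective rainfall P−Ia = 265687/56350 in
Runoff Q = (P−Ia)²/(P−Ia+S) = (4.715)²/(4.715+4.525) = 70589581969/29340712450 ≈ 2.406 in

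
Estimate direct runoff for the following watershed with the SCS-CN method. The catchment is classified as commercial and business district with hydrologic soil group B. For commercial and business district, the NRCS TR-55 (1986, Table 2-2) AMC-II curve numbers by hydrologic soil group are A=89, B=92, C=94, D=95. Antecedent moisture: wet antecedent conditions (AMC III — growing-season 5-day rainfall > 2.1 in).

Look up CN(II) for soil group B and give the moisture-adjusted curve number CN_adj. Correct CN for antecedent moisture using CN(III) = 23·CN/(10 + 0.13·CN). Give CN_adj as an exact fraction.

CN_adj = 52900/549 ≈ 96.357

NRCS table: commercial and business district, soil group B → CN(II) = 92
CN(III) from CN(II)=92: (23·92)/(10 + 0.13·92) = 52900/549 ≈ 96.357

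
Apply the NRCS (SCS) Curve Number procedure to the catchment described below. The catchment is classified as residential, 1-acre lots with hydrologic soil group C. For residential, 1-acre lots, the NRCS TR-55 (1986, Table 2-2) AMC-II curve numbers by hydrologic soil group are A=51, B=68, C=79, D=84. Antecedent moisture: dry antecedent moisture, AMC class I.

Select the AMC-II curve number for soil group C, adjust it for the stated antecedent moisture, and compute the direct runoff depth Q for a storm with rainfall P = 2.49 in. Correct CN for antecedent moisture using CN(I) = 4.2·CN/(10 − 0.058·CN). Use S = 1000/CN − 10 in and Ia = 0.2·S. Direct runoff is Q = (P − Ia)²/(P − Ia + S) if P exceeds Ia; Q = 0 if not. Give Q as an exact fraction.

NRCS table: residential, 1-acre lots, soil group C → CN(II) = 79
CN(I) from CN(II)=79: (4.2·79)/(10 − 0.058·79) = 7900/129 ≈ 61.240
S = 1000/(7900/129) − 10 = 500/79 in ≈ 6.329 in
Ia = 0.2·(500/79) = 100/79 in ≈ 1.266 in
P − Ia = 2.490 − 1.266 = 9671/7900 ≈ 1.224 in (> 0, runoff occurs)
Runoff Q = (P−Ia)²/(P−Ia+S) = (1.224)²/(1.224+6.329) = 93528241/471400900 ≈ 0.198 in

Q = 93528241/471400900 in ≈ 0.198 in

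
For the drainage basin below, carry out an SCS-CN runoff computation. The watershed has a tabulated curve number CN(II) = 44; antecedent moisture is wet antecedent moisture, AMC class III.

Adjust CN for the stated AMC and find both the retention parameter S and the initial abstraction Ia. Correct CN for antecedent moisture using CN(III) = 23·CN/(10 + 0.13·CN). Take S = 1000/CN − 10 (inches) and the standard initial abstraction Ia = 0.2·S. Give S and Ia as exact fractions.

S = 1400/253 in ≈ 5.534 in; Ia = 280/253 in ≈ 1.107 in

Adjust CN=44 to AMC III: 23·44/(10 + 0.13·44) → 1012 ÷ (393/25) = 25300/393 ≈ 64.377
S = 1000/(25300/393) − 10 = 1400/253 in ≈ 5.534 in
Ia = 0.2S: 0.2·5.534 = 1.107 in (exactly 280/253)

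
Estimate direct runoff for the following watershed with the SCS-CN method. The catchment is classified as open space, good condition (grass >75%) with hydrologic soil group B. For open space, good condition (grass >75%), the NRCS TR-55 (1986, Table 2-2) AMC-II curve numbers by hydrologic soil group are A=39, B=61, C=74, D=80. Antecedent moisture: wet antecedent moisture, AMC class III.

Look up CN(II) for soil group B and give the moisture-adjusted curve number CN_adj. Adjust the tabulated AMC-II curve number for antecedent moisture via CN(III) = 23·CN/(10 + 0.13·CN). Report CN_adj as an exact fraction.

CN_adj = 140300/1793 ≈ 78.249

NRCS table: open space, good condition (grass >75%), soil group B → CN(II) = 61
CN(III) from CN(II)=61: (23·61)/(10 + 0.13·61) = 140300/1793 ≈ 78.249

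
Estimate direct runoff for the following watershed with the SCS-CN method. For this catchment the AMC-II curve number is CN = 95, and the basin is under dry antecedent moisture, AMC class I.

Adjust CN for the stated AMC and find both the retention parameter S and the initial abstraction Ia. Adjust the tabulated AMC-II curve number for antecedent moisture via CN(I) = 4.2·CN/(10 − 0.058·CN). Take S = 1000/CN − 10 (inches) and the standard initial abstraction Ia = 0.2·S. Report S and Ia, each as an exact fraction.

S = 500/399 in ≈ 1.253 in; Ia = 100/399 in ≈ 0.251 in

Dry (AMC I): CN(I) = 4.2·95/(10 − 0.058·95) = 399/(449/100) = 39900/449 ≈ 88.864
S = 1000/(39900/449) − 10 = 500/399 in ≈ 1.253 in
Ia = 0.2·(500/399) = 100/399 in ≈ 0.251 in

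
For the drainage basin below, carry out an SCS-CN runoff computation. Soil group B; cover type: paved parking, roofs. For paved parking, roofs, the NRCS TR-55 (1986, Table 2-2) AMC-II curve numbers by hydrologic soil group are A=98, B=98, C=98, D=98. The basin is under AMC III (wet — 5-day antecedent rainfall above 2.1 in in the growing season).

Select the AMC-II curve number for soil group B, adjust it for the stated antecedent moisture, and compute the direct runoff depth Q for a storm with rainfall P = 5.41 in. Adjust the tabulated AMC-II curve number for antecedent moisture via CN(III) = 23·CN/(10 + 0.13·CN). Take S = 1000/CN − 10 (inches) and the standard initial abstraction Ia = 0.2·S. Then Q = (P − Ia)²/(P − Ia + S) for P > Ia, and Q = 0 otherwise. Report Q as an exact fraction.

NRCS table: paved parking, roofs, soil group B → CN(II) = 98
Adjust CN=98 to AMC III: 23·98/(10 + 0.13·98) → 2254 ÷ (1137/50) = 112700/1137 ≈ 99.120
S = 1000/(112700/1137) − 10 = 100/1127 in ≈ 0.089 in
Initial abstraction Ia = S/5 = (100/1127)/5 = 20/1127 ≈ 0.018 in
P − Ia = 5.410 − 0.018 = 607707/112700 ≈ 5.392 in (> 0, runoff occurs)
Runoff Q = (P−Ia)²/(P−Ia+S) = (5.392)²/(5.392+0.089) = 369307797849/69615578900 ≈ 5.305 in

Q = 369307797849/69615578900 in ≈ 5.305 in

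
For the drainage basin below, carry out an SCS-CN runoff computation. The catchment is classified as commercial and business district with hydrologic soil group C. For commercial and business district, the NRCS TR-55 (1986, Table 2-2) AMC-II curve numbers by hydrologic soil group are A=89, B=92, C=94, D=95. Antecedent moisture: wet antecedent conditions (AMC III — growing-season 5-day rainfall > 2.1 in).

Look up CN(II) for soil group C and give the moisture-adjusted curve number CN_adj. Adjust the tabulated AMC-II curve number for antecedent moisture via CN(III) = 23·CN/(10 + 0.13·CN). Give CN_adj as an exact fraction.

CN_adj = 108100/1111 ≈ 97.300

NRCS table: commercial and business district, soil group C → CN(II) = 94
Adjust CN=94 to AMC III: 23·94/(10 + 0.13·94) → 2162 ÷ (1111/50) = 108100/1111 ≈ 97.300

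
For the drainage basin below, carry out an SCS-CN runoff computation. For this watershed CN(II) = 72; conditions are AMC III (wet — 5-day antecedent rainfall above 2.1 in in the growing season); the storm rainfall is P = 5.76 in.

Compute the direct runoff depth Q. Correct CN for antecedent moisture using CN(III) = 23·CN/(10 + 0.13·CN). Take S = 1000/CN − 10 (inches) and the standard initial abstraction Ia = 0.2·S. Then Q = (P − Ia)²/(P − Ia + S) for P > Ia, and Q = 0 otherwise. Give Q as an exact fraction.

Q = 196812841/47620350 in ≈ 4.133 in

Adjust CN=72 to AMC III: 23·72/(10 + 0.13·72) → 1656 ÷ (484/25) = 10350/121 ≈ 85.537
S = 1000/(10350/121) − 10 = 350/207 in ≈ 1.691 in
Initial abstraction Ia = S/5 = (350/207)/5 = 70/207 ≈ 0.338 in
P − Ia = 5.760 − 0.338 = 28058/5175 ≈ 5.422 in (> 0, runoff occurs)
Runoff Q = (P−Ia)²/(P−Ia+S) = (5.422)²/(5.422+1.691) = 196812841/47620350 ≈ 4.133 in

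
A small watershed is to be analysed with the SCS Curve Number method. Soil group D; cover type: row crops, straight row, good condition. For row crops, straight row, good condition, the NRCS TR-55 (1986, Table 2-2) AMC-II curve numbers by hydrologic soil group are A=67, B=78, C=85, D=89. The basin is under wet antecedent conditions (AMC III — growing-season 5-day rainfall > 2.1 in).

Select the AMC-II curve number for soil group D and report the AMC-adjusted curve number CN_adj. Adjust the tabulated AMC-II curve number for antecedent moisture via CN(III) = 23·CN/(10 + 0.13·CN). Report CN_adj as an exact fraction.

NRCS table: row crops, straight row, good condition, soil group D → CN(II) = 89
CN(III) from CN(II)=89: (23·89)/(10 + 0.13·89) = 204700/2157 ≈ 94.900

CN_adj = 204700/2157 ≈ 94.900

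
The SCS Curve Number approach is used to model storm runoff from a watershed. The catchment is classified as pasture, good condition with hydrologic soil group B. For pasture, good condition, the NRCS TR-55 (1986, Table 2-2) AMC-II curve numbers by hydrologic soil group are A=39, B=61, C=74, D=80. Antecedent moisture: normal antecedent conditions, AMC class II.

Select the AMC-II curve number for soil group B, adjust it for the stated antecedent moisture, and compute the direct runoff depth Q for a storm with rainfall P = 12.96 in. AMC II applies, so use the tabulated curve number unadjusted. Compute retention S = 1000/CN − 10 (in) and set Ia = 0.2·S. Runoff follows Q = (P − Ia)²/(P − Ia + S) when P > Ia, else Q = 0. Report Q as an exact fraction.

NRCS table: pasture, good condition, soil group B → CN(II) = 61
Average conditions: CN = 61 (no AMC adjustment).
Retention S: 1000/CN − 10 with CN=61.000 → S = 390/61 ≈ 6.393 in
Ia = 0.2S: 0.2·6.393 = 1.279 in (exactly 78/61)
Since P=12.960 > Ia=1.279: effective rainfall P−Ia = 17814/1525 in
Q = (17814/1525)²/((17814/1525) + 390/61) = (317338596/2325625)/(27564/1525) = 26444883/3502925 in ≈ 7.549 in

Q = 26444883/3502925 in ≈ 7.549 in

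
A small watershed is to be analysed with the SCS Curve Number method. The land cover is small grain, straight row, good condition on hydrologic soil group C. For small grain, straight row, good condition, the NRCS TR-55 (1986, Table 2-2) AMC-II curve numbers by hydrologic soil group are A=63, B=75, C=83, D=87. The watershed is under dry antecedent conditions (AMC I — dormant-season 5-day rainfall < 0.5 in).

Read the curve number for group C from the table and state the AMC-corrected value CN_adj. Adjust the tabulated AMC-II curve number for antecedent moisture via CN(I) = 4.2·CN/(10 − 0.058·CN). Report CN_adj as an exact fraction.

CN_adj = 174300/2593 ≈ 67.219

NRCS table: small grain, straight row, good condition, soil group C → CN(II) = 83
Adjust CN=83 to AMC I: 4.2·83/(10 − 0.058·83) → (1743/5) ÷ (2593/500) = 174300/2593 ≈ 67.219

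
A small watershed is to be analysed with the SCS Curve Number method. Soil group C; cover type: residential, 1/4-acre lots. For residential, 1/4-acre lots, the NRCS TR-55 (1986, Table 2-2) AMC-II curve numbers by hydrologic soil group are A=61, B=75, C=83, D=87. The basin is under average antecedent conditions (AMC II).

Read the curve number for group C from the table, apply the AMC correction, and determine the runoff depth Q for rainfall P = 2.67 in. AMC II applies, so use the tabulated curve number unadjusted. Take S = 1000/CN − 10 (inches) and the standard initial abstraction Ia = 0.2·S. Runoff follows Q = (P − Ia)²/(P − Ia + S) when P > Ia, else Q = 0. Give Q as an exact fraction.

Q = 351975121/296816300 in ≈ 1.186 in

NRCS table: residential, 1/4-acre lots, soil group C → CN(II) = 83
Average conditions: CN = 83 (no AMC adjustment).
S = 1000/83 − 10 = 170/83 in ≈ 2.048 in
Initial abstraction Ia = S/5 = (170/83)/5 = 34/83 ≈ 0.410 in
Since P=2.670 > Ia=0.410: effective rainfall P−Ia = 18761/8300 in
Q: (18761/8300)² ÷ (35761/8300) = 351975121/296816300 in (≈ 1.186 in)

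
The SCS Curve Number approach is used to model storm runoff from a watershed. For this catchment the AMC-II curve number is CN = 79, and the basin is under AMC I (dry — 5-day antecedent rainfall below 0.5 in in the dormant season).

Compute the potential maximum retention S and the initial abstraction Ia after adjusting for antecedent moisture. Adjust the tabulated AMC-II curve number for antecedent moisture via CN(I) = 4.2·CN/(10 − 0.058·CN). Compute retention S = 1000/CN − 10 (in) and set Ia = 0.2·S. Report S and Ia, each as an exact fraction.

Dry (AMC I): CN(I) = 4.2·79/(10 − 0.058·79) = (1659/5)/(2709/500) = 7900/129 ≈ 61.240
S = 1000/(7900/129) − 10 = 500/79 in ≈ 6.329 in
Ia = 0.2·(500/79) = 100/79 in ≈ 1.266 in

S = 500/79 in ≈ 6.329 in; Ia = 100/79 in ≈ 1.266 in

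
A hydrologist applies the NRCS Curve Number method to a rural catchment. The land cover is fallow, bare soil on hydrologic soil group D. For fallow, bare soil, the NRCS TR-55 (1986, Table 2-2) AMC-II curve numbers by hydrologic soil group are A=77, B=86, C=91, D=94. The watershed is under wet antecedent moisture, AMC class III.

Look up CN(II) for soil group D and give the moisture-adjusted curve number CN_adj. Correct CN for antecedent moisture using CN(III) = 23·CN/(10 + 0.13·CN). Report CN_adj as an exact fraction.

NRCS table: fallow, bare soil, soil group D → CN(II) = 94
Wet (AMC III): CN(III) = 23·94/(10 + 0.13·94) = 2162/(1111/50) = 108100/1111 ≈ 97.300

CN_adj = 108100/1111 ≈ 97.300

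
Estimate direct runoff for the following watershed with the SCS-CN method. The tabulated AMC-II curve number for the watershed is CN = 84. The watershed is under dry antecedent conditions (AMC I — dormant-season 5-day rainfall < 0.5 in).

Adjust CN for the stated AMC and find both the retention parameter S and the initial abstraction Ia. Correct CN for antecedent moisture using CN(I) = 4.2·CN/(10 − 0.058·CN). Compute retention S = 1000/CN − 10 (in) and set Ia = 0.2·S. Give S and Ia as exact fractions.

S = 2000/441 in ≈ 4.535 in; Ia = 400/441 in ≈ 0.907 in

Adjust CN=84 to AMC I: 4.2·84/(10 − 0.058·84) → (1764/5) ÷ (641/125) = 44100/641 ≈ 68.799
Retention S: 1000/CN − 10 with CN=68.799 → S = 2000/441 ≈ 4.535 in
Ia = 0.2S: 0.2·4.535 = 0.907 in (exactly 400/441)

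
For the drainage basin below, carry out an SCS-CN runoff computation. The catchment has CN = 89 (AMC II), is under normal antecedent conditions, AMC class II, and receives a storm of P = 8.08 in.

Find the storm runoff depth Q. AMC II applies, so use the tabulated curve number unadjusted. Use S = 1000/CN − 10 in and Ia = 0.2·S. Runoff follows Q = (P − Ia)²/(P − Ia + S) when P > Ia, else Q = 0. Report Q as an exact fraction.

Q = 151867592/22448025 in ≈ 6.765 in

AMC II — tabulated CN = 89 applies directly.
S = 1000/89 − 10 = 110/89 in ≈ 1.236 in
Ia = 0.2·(110/89) = 22/89 in ≈ 0.247 in
Excess rainfall: 8.080 − 0.247 = 7.833 in; P > Ia so Q > 0
Runoff Q = (P−Ia)²/(P−Ia+S) = (7.833)²/(7.833+1.236) = 151867592/22448025 ≈ 6.765 in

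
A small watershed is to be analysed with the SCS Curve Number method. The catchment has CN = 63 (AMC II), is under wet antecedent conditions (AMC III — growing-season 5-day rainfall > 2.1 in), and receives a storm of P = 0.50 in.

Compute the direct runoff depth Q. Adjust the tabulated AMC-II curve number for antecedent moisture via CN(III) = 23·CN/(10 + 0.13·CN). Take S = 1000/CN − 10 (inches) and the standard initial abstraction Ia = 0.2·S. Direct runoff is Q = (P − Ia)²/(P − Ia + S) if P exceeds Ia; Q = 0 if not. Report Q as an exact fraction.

Wet (AMC III): CN(III) = 23·63/(10 + 0.13·63) = 1449/(1819/100) = 144900/1819 ≈ 79.659
Retention S: 1000/CN − 10 with CN=79.659 → S = 3700/1449 ≈ 2.553 in
Ia = 0.2·(3700/1449) = 740/1449 in ≈ 0.511 in
P = 0.500 ≤ Ia = 0.511 in: entire storm abstracted, Q = 0.

Q = 0 in ≈ 0.000 in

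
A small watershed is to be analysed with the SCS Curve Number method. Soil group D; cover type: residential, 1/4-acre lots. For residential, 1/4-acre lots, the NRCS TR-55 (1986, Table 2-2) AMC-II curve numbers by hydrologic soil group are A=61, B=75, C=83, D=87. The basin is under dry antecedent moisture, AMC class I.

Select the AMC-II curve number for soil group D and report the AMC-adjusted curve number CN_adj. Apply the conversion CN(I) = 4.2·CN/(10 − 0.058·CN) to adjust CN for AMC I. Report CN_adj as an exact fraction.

NRCS table: residential, 1/4-acre lots, soil group D → CN(II) = 87
CN(I) from CN(II)=87: (4.2·87)/(10 − 0.058·87) = 182700/2477 ≈ 73.759

CN_adj = 182700/2477 ≈ 73.759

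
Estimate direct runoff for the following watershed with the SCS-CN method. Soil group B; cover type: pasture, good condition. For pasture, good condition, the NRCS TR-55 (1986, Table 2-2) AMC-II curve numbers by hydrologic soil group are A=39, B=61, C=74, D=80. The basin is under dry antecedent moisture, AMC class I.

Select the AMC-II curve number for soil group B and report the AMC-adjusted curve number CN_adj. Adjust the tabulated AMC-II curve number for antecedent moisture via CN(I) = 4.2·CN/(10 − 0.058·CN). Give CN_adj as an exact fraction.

NRCS table: pasture, good condition, soil group B → CN(II) = 61
Dry (AMC I): CN(I) = 4.2·61/(10 − 0.058·61) = (1281/5)/(3231/500) = 42700/1077 ≈ 39.647

CN_adj = 42700/1077 ≈ 39.647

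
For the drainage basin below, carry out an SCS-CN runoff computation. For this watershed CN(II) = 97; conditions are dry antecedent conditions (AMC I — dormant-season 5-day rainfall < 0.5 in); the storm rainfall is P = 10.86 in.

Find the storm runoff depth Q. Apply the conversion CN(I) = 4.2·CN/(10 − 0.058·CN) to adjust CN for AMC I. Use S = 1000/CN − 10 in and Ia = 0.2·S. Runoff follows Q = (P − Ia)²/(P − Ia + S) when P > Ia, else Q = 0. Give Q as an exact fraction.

Q = 132275507809/13196263150 in ≈ 10.024 in

Dry (AMC I): CN(I) = 4.2·97/(10 − 0.058·97) = (2037/5)/(2187/500) = 67900/729 ≈ 93.141
Max retention: S = 1000/(67900/729) − 10 = 500/679 in (≈ 0.736 in)
Ia = 0.2·(500/679) = 100/679 in ≈ 0.147 in
P − Ia = 10.860 − 0.147 = 363697/33950 ≈ 10.713 in (> 0, runoff occurs)
Q: (363697/33950)² ÷ (388697/33950) = 132275507809/13196263150 in (≈ 10.024 in)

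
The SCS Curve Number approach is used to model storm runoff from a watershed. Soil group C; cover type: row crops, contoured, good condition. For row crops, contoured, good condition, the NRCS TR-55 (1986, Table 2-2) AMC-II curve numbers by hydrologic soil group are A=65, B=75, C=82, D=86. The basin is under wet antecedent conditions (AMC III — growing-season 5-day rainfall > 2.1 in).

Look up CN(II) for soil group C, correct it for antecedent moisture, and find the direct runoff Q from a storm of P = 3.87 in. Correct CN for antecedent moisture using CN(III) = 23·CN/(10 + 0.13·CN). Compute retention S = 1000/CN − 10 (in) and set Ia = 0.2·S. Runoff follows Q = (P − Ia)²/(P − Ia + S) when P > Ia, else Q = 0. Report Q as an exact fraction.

Q = 4458076203/1526056900 in ≈ 2.921 in

NRCS table: row crops, contoured, good condition, soil group C → CN(II) = 82
Adjust CN=82 to AMC III: 23·82/(10 + 0.13·82) → 1886 ÷ (1033/50) = 94300/1033 ≈ 91.288
Retention S: 1000/CN − 10 with CN=91.288 → S = 900/943 ≈ 0.954 in
Ia = 0.2·(900/943) = 180/943 in ≈ 0.191 in
P − Ia = 3.870 − 0.191 = 346941/94300 ≈ 3.679 in (> 0, runoff occurs)
Runoff Q = (P−Ia)²/(P−Ia+S) = (3.679)²/(3.679+0.954) = 4458076203/1526056900 ≈ 2.921 in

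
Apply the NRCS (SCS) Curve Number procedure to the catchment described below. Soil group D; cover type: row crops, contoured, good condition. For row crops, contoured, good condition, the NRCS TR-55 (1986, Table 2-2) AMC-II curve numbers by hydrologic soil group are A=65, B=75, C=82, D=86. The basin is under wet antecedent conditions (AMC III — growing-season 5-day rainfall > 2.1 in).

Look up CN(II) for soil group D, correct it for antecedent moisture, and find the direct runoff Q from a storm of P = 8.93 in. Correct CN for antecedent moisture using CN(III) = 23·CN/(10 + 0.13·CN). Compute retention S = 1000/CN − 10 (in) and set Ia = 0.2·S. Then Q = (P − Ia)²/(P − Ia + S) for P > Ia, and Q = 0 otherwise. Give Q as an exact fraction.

Q = 755468657329/92884605300 in ≈ 8.133 in

NRCS table: row crops, contoured, good condition, soil group D → CN(II) = 86
CN(III) from CN(II)=86: (23·86)/(10 + 0.13·86) = 98900/1059 ≈ 93.390
S = 1000/(98900/1059) − 10 = 700/989 in ≈ 0.708 in
Initial abstraction Ia = S/5 = (700/989)/5 = 140/989 ≈ 0.142 in
Excess rainfall: 8.930 − 0.142 = 8.788 in; P > Ia so Q > 0
Q = (869177/98900)²/((869177/98900) + 700/989) = (755468657329/9781210000)/(939177/98900) = 755468657329/92884605300 in ≈ 8.133 in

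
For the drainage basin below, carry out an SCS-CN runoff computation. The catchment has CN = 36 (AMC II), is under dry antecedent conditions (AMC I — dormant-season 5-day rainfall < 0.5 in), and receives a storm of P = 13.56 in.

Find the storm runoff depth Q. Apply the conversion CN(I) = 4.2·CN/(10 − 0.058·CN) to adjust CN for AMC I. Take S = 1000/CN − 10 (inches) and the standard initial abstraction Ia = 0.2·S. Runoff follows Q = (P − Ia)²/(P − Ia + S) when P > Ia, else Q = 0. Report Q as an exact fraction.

Q = 579413041/1058735475 in ≈ 0.547 in

Adjust CN=36 to AMC I: 4.2·36/(10 − 0.058·36) → (756/5) ÷ (989/125) = 18900/989 ≈ 19.110
Retention S: 1000/CN − 10 with CN=19.110 → S = 8000/189 ≈ 42.328 in
Ia = 0.2S: 0.2·42.328 = 8.466 in (exactly 1600/189)
Since P=13.560 > Ia=8.466: effective rainfall P−Ia = 24071/4725 in
Runoff Q = (P−Ia)²/(P−Ia+S) = (5.094)²/(5.094+42.328) = 579413041/1058735475 ≈ 0.547 in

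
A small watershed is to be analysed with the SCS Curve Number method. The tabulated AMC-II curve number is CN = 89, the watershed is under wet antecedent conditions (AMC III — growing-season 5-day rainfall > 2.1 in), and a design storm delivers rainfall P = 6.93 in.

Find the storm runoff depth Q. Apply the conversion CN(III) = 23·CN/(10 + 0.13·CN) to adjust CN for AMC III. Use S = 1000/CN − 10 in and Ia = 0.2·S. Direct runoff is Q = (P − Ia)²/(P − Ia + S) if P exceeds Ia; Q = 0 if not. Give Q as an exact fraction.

Q = 16119095521/2548719700 in ≈ 6.324 in

Adjust CN=89 to AMC III: 23·89/(10 + 0.13·89) → 2047 ÷ (2157/100) = 204700/2157 ≈ 94.900
Max retention: S = 1000/(204700/2157) − 10 = 1100/2047 in (≈ 0.537 in)
Ia = 0.2·(1100/2047) = 220/2047 in ≈ 0.107 in
Since P=6.930 > Ia=0.107: effective rainfall P−Ia = 1396571/204700 in
Q: (1396571/204700)² ÷ (1506571/204700) = 16119095521/2548719700 in (≈ 6.324 in)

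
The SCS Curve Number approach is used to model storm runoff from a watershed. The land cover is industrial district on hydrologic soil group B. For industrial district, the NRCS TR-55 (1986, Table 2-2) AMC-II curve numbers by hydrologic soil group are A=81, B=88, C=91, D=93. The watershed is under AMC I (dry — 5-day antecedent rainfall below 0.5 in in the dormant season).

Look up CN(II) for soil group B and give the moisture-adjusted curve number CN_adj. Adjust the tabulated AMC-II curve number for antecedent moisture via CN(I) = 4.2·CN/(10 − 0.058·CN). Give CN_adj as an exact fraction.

CN_adj = 3850/51 ≈ 75.490

NRCS table: industrial district, soil group B → CN(II) = 88
CN(I) from CN(II)=88: (4.2·88)/(10 − 0.058·88) = 3850/51 ≈ 75.490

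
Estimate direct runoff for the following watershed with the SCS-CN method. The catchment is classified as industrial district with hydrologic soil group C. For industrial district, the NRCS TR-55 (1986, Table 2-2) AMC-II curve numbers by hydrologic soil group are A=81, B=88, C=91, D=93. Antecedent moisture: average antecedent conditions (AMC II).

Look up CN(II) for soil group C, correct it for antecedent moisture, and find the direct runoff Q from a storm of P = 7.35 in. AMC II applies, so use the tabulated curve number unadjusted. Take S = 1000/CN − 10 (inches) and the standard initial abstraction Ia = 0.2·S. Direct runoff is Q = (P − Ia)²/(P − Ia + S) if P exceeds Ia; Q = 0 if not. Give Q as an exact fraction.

NRCS table: industrial district, soil group C → CN(II) = 91
Average conditions: CN = 91 (no AMC adjustment).
Retention S: 1000/CN − 10 with CN=91.000 → S = 90/91 ≈ 0.989 in
Ia = 0.2S: 0.2·0.989 = 0.198 in (exactly 18/91)
Excess rainfall: 7.350 − 0.198 = 7.152 in; P > Ia so Q > 0
Q = (13017/1820)²/((13017/1820) + 90/91) = (169442289/3312400)/(14817/1820) = 56480763/8988980 in ≈ 6.283 in

Q = 56480763/8988980 in ≈ 6.283 in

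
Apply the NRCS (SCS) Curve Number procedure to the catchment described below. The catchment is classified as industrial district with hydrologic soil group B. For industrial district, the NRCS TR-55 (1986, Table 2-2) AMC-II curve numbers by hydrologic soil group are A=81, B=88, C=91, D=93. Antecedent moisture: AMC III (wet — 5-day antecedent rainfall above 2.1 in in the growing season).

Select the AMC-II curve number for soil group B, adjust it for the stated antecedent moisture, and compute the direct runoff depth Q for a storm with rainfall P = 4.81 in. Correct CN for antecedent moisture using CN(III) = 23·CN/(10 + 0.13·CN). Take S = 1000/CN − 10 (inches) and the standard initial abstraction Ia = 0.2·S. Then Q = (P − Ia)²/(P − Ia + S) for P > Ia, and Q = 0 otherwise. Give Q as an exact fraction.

Q = 14088028249/3382432900 in ≈ 4.165 in

NRCS table: industrial district, soil group B → CN(II) = 88
CN(III) from CN(II)=88: (23·88)/(10 + 0.13·88) = 6325/67 ≈ 94.403
Retention S: 1000/CN − 10 with CN=94.403 → S = 150/253 ≈ 0.593 in
Initial abstraction Ia = S/5 = (150/253)/5 = 30/253 ≈ 0.119 in
P − Ia = 4.810 − 0.119 = 118693/25300 ≈ 4.691 in (> 0, runoff occurs)
Q: (118693/25300)² ÷ (133693/25300) = 14088028249/3382432900 in (≈ 4.165 in)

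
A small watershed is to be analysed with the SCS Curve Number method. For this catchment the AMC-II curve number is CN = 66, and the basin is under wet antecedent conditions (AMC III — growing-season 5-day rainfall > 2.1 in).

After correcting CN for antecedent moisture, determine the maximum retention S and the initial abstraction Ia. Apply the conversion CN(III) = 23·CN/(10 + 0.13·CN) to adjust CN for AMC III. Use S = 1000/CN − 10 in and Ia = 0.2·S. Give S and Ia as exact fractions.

S = 1700/759 in ≈ 2.240 in; Ia = 340/759 in ≈ 0.448 in

Wet (AMC III): CN(III) = 23·66/(10 + 0.13·66) = 1518/(929/50) = 75900/929 ≈ 81.701
S = 1000/(75900/929) − 10 = 1700/759 in ≈ 2.240 in
Initial abstraction Ia = S/5 = (1700/759)/5 = 340/759 ≈ 0.448 in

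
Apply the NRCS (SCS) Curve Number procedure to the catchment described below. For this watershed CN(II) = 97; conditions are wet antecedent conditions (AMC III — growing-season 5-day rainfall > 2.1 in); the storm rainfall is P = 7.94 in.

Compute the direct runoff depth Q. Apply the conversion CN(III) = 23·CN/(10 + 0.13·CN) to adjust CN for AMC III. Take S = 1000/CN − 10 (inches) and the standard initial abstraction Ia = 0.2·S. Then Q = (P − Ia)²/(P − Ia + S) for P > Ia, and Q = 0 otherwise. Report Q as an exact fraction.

Q = 779171647849/100139215850 in ≈ 7.781 in

Adjust CN=97 to AMC III: 23·97/(10 + 0.13·97) → 2231 ÷ (2261/100) = 223100/2261 ≈ 98.673
S = 1000/(223100/2261) − 10 = 300/2231 in ≈ 0.134 in
Ia = 0.2S: 0.2·0.134 = 0.027 in (exactly 60/2231)
Since P=7.940 > Ia=0.027: effective rainfall P−Ia = 882707/111550 in
Q: (882707/111550)² ÷ (897707/111550) = 779171647849/100139215850 in (≈ 7.781 in)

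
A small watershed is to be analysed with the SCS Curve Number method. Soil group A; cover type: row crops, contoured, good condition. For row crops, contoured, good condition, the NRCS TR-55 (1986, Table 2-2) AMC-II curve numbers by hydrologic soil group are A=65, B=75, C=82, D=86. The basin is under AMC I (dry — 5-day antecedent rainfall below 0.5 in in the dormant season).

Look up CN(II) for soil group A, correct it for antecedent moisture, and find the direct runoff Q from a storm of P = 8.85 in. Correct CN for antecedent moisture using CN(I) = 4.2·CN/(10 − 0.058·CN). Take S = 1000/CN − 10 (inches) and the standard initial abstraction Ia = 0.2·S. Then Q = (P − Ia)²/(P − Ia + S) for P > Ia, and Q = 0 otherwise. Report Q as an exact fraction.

Q = 24039409/11624340 in ≈ 2.068 in

NRCS table: row crops, contoured, good condition, soil group A → CN(II) = 65
CN(I) from CN(II)=65: (4.2·65)/(10 − 0.058·65) = 3900/89 ≈ 43.820
S = 1000/(3900/89) − 10 = 500/39 in ≈ 12.821 in
Ia = 0.2·(500/39) = 100/39 in ≈ 2.564 in
P − Ia = 8.850 − 2.564 = 4903/780 ≈ 6.286 in (> 0, runoff occurs)
Q = (4903/780)²/((4903/780) + 500/39) = (24039409/608400)/(14903/780) = 24039409/11624340 in ≈ 2.068 in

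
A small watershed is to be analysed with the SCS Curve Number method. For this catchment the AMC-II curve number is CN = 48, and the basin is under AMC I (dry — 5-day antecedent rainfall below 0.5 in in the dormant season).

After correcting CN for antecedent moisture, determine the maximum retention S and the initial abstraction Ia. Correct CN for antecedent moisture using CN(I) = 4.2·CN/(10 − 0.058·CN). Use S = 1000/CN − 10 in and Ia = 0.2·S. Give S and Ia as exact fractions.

Adjust CN=48 to AMC I: 4.2·48/(10 − 0.058·48) → (1008/5) ÷ (902/125) = 12600/451 ≈ 27.938
Max retention: S = 1000/(12600/451) − 10 = 1625/63 in (≈ 25.794 in)
Initial abstraction Ia = S/5 = (1625/63)/5 = 325/63 ≈ 5.159 in

S = 1625/63 in ≈ 25.794 in; Ia = 325/63 in ≈ 5.159 in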